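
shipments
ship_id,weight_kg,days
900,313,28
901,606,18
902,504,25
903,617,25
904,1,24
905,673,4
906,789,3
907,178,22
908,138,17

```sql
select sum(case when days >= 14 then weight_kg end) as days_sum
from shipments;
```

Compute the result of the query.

ship_id=900: ✓ → 313
ship_id=901: ✓ → 606
ship_id=902: ✓ → 504
ship_id=903: ✓ → 617
ship_id=904: ✓ → 1
ship_id=905: ✗
ship_id=906: ✗
ship_id=907: ✓ → 178
ship_id=908: ✓ → 138
days_sum = 313 + 606 + 504 + 617 + 1 + 178 + 138 = 2357

2357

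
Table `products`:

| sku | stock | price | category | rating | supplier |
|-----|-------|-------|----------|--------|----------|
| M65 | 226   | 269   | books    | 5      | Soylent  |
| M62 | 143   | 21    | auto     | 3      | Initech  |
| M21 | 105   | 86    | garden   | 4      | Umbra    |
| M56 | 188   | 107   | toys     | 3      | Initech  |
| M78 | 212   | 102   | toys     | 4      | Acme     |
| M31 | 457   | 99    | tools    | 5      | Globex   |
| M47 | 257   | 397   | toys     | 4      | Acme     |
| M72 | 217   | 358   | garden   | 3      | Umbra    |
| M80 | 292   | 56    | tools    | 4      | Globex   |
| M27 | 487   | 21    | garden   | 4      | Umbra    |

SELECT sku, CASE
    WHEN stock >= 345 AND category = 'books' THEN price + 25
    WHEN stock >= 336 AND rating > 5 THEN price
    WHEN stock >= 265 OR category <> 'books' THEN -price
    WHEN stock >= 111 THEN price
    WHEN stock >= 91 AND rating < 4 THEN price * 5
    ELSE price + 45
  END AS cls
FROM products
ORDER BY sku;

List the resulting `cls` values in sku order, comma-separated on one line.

sku=M21: stock >= 265 OR category <> 'books' → -86
sku=M27: stock >= 265 OR category <> 'books' → -21
sku=M31: stock >= 265 OR category <> 'books' → -99
sku=M47: stock >= 265 OR category <> 'books' → -397
sku=M56: stock >= 265 OR category <> 'books' → -107
sku=M62: stock >= 265 OR category <> 'books' → -21
sku=M65: stock >= 111 → 269
sku=M72: stock >= 265 OR category <> 'books' → -358
sku=M78: stock >= 265 OR category <> 'books' → -102
sku=M80: stock >= 265 OR category <> 'books' → -56

-86, -21, -99, -397, -107, -21, 269, -358, -102, -56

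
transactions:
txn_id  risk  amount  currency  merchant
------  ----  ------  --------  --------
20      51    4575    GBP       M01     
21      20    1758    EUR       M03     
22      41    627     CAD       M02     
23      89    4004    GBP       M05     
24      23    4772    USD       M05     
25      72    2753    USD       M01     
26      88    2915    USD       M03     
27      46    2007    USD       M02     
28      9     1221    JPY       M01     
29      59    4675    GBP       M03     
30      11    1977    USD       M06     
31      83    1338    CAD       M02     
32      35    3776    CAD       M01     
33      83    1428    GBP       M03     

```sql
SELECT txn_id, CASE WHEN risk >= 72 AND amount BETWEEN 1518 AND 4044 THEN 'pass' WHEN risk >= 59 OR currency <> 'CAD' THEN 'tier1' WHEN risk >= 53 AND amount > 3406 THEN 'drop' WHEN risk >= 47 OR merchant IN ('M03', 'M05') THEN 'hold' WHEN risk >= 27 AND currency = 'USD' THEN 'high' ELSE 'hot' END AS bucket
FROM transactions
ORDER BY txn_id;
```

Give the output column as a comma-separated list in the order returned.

tier1, tier1, hot, pass, tier1, pass, pass, tier1, tier1, tier1, tier1, tier1, hot, tier1

txn_id=20: risk >= 59 OR currency <> 'CAD' → tier1
txn_id=21: risk >= 59 OR currency <> 'CAD' → tier1
txn_id=22: ELSE → hot
txn_id=23: risk >= 72 AND amount BETWEEN 1518 AND 4044 → pass
txn_id=24: risk >= 59 OR currency <> 'CAD' → tier1
txn_id=25: risk >= 72 AND amount BETWEEN 1518 AND 4044 → pass
txn_id=26: risk >= 72 AND amount BETWEEN 1518 AND 4044 → pass
txn_id=27: risk >= 59 OR currency <> 'CAD' → tier1
txn_id=28: risk >= 59 OR currency <> 'CAD' → tier1
txn_id=29: risk >= 59 OR currency <> 'CAD' → tier1
txn_id=30: risk >= 59 OR currency <> 'CAD' → tier1
txn_id=31: risk >= 59 OR currency <> 'CAD' → tier1
txn_id=32: ELSE → hot
txn_id=33: risk >= 59 OR currency <> 'CAD' → tier1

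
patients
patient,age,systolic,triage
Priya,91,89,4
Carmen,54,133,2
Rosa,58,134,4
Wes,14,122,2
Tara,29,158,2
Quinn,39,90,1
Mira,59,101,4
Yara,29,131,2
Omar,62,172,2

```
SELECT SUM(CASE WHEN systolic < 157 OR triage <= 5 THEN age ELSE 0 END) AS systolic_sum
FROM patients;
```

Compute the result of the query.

patient=Priya: ✓ → 91
patient=Carmen: ✓ → 54
patient=Rosa: ✓ → 58
patient=Wes: ✓ → 14
patient=Tara: ✓ → 29
patient=Quinn: ✓ → 39
patient=Mira: ✓ → 59
patient=Yara: ✓ → 29
patient=Omar: ✓ → 62
systolic_sum = 91 + 54 + 58 + 14 + 29 + 39 + 59 + 29 + 62 = 435

435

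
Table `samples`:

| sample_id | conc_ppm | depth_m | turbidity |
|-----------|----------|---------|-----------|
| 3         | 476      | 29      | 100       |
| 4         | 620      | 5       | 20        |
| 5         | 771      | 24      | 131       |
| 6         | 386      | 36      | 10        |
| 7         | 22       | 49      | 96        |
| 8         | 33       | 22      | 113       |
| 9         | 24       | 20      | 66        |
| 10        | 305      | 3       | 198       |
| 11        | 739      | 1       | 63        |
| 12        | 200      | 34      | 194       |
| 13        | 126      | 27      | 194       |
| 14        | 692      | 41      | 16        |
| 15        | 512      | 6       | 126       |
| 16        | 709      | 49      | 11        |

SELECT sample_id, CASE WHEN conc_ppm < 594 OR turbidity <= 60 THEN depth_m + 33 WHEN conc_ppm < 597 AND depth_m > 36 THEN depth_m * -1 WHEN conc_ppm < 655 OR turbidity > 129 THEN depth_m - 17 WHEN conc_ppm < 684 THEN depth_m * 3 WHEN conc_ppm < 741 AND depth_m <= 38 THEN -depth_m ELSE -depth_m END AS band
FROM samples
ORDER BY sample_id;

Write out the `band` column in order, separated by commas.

62, 38, 7, 69, 82, 55, 53, 36, -1, 67, 60, 74, 39, 82

sample_id=3: conc_ppm < 594 OR turbidity <= 60 → 62
sample_id=4: conc_ppm < 594 OR turbidity <= 60 → 38
sample_id=5: conc_ppm < 655 OR turbidity > 129 → 7
sample_id=6: conc_ppm < 594 OR turbidity <= 60 → 69
sample_id=7: conc_ppm < 594 OR turbidity <= 60 → 82
sample_id=8: conc_ppm < 594 OR turbidity <= 60 → 55
sample_id=9: conc_ppm < 594 OR turbidity <= 60 → 53
sample_id=10: conc_ppm < 594 OR turbidity <= 60 → 36
sample_id=11: conc_ppm < 741 AND depth_m <= 38 → -1
sample_id=12: conc_ppm < 594 OR turbidity <= 60 → 67
sample_id=13: conc_ppm < 594 OR turbidity <= 60 → 60
sample_id=14: conc_ppm < 594 OR turbidity <= 60 → 74
sample_id=15: conc_ppm < 594 OR turbidity <= 60 → 39
sample_id=16: conc_ppm < 594 OR turbidity <= 60 → 82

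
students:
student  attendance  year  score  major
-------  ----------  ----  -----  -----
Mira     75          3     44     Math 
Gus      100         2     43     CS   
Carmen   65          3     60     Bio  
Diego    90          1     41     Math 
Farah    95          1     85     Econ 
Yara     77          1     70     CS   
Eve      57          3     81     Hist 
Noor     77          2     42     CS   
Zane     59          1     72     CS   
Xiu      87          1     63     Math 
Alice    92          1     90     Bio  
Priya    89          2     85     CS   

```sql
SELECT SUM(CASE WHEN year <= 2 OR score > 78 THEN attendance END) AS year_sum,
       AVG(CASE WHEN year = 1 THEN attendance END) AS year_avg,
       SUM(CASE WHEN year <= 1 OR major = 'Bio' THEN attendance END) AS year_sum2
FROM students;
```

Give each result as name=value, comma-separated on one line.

year_sum=823, year_avg=83.3333333333, year_sum2=565

[year_sum: year <= 2 OR score > 78]
student=Mira: ✗
student=Gus: ✓ → 100
student=Carmen: ✗
student=Diego: ✓ → 90
student=Farah: ✓ → 95
student=Yara: ✓ → 77
student=Eve: ✓ → 57
student=Noor: ✓ → 77
student=Zane: ✓ → 59
student=Xiu: ✓ → 87
student=Alice: ✓ → 92
student=Priya: ✓ → 89
year_sum = 100 + 90 + 95 + 77 + 57 + 77 + 59 + 87 + 92 + 89 = 823
—
[year_avg: year = 1]
student=Mira: ✗
student=Gus: ✗
student=Carmen: ✗
student=Diego: ✓ → 90
student=Farah: ✓ → 95
student=Yara: ✓ → 77
student=Eve: ✗
student=Noor: ✗
student=Zane: ✓ → 59
student=Xiu: ✓ → 87
student=Alice: ✓ → 92
student=Priya: ✗
year_avg = (90 + 95 + 77 + 59 + 87 + 92) / 6 = 83.3333333333
—
[year_sum2: year <= 1 OR major = 'Bio']
student=Mira: ✗
student=Gus: ✗
student=Carmen: ✓ → 65
student=Diego: ✓ → 90
student=Farah: ✓ → 95
student=Yara: ✓ → 77
student=Eve: ✗
student=Noor: ✗
student=Zane: ✓ → 59
student=Xiu: ✓ → 87
student=Alice: ✓ → 92
student=Priya: ✗
year_sum2 = 65 + 90 + 95 + 77 + 59 + 87 + 92 = 565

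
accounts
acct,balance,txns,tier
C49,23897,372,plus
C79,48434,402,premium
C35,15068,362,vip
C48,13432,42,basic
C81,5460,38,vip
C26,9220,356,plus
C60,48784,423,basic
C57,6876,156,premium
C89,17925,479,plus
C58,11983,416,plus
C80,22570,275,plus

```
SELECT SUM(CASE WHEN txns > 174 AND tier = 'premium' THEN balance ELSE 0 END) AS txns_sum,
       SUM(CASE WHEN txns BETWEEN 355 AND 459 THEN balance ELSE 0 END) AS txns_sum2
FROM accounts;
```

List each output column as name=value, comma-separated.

txns_sum=48434, txns_sum2=157386

[txns_sum: txns > 174 AND tier = 'premium']
acct=C49: ✗
acct=C79: ✓ → 48434
acct=C35: ✗
acct=C48: ✗
acct=C81: ✗
acct=C26: ✗
acct=C60: ✗
acct=C57: ✗
acct=C89: ✗
acct=C58: ✗
acct=C80: ✗
txns_sum = 48434
—
[txns_sum2: txns BETWEEN 355 AND 459]
acct=C49: ✓ → 23897
acct=C79: ✓ → 48434
acct=C35: ✓ → 15068
acct=C48: ✗
acct=C81: ✗
acct=C26: ✓ → 9220
acct=C60: ✓ → 48784
acct=C57: ✗
acct=C89: ✗
acct=C58: ✓ → 11983
acct=C80: ✗
txns_sum2 = 23897 + 48434 + 15068 + 9220 + 48784 + 11983 = 157386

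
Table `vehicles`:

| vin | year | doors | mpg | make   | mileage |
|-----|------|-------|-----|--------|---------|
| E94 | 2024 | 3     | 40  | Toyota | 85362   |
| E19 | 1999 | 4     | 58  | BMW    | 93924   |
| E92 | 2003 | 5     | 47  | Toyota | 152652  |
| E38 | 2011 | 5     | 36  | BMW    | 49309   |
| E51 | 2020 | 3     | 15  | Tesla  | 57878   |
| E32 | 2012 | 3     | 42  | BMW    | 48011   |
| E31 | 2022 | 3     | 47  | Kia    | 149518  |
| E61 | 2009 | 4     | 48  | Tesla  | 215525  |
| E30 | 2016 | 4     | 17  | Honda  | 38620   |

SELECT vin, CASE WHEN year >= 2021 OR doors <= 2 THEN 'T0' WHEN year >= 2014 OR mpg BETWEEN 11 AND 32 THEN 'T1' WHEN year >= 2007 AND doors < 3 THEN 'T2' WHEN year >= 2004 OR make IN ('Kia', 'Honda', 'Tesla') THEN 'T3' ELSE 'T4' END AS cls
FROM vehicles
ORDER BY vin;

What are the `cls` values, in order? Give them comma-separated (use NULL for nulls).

T4, T1, T0, T3, T3, T1, T3, T4, T0

vin=E19: ELSE → T4
vin=E30: year >= 2014 OR mpg BETWEEN 11 AND 32 → T1
vin=E31: year >= 2021 OR doors <= 2 → T0
vin=E32: year >= 2004 OR make IN ('Kia', 'Honda', 'Tesla') → T3
vin=E38: year >= 2004 OR make IN ('Kia', 'Honda', 'Tesla') → T3
vin=E51: year >= 2014 OR mpg BETWEEN 11 AND 32 → T1
vin=E61: year >= 2004 OR make IN ('Kia', 'Honda', 'Tesla') → T3
vin=E92: ELSE → T4
vin=E94: year >= 2021 OR doors <= 2 → T0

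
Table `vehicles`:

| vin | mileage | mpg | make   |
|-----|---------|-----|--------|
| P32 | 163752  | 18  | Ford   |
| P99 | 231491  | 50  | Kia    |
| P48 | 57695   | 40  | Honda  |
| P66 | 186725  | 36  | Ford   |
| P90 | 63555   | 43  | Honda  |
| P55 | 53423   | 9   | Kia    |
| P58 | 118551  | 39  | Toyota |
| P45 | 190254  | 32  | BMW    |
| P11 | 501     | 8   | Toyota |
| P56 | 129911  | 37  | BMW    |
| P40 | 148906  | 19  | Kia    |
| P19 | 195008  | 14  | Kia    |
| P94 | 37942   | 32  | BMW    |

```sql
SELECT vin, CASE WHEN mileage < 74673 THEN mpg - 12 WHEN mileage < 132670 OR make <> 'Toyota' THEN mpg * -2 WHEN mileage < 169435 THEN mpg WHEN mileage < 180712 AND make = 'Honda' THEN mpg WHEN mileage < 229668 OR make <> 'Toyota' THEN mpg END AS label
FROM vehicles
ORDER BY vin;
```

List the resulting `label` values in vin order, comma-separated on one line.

vin=P11: mileage < 74673 → -4
vin=P19: mileage < 132670 OR make <> 'Toyota' → -28
vin=P32: mileage < 132670 OR make <> 'Toyota' → -36
vin=P40: mileage < 132670 OR make <> 'Toyota' → -38
vin=P45: mileage < 132670 OR make <> 'Toyota' → -64
vin=P48: mileage < 74673 → 28
vin=P55: mileage < 74673 → -3
vin=P56: mileage < 132670 OR make <> 'Toyota' → -74
vin=P58: mileage < 132670 OR make <> 'Toyota' → -78
vin=P66: mileage < 132670 OR make <> 'Toyota' → -72
vin=P90: mileage < 74673 → 31
vin=P94: mileage < 74673 → 20
vin=P99: mileage < 132670 OR make <> 'Toyota' → -100

-4, -28, -36, -38, -64, 28, -3, -74, -78, -72, 31, 20, -100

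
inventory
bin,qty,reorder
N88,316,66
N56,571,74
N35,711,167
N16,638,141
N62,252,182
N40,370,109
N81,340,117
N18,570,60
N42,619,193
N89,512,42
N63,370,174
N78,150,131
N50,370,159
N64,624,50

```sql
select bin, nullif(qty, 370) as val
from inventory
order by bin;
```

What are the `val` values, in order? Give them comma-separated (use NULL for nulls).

bin=N16: qty=638 vs 370: differ → 638
bin=N18: qty=570 vs 370: differ → 570
bin=N35: qty=711 vs 370: differ → 711
bin=N40: qty=370 vs 370: equal → NULL
bin=N42: qty=619 vs 370: differ → 619
bin=N50: qty=370 vs 370: equal → NULL
bin=N56: qty=571 vs 370: differ → 571
bin=N62: qty=252 vs 370: differ → 252
bin=N63: qty=370 vs 370: equal → NULL
bin=N64: qty=624 vs 370: differ → 624
bin=N78: qty=150 vs 370: differ → 150
bin=N81: qty=340 vs 370: differ → 340
bin=N88: qty=316 vs 370: differ → 316
bin=N89: qty=512 vs 370: differ → 512

638, 570, 711, NULL, 619, NULL, 571, 252, NULL, 624, 150, 340, 316, 512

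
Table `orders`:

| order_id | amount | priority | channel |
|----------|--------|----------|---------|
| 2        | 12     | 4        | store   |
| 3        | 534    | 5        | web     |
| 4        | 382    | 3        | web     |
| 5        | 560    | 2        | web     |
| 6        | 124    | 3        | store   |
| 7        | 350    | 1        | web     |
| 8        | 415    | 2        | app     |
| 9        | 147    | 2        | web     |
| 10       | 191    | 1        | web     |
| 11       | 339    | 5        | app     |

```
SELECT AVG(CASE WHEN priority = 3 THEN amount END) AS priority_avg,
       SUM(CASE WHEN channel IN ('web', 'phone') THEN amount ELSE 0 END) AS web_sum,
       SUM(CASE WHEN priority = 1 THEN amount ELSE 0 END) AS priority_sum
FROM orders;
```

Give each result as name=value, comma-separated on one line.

priority_avg=253, web_sum=2164, priority_sum=541

[priority_avg: priority = 3]
order_id=2: ✗
order_id=3: ✗
order_id=4: ✓ → 382
order_id=5: ✗
order_id=6: ✓ → 124
order_id=7: ✗
order_id=8: ✗
order_id=9: ✗
order_id=10: ✗
order_id=11: ✗
priority_avg = (382 + 124) / 2 = 253
—
[web_sum: channel IN ('web', 'phone')]
order_id=2: ✗
order_id=3: ✓ → 534
order_id=4: ✓ → 382
order_id=5: ✓ → 560
order_id=6: ✗
order_id=7: ✓ → 350
order_id=8: ✗
order_id=9: ✓ → 147
order_id=10: ✓ → 191
order_id=11: ✗
web_sum = 534 + 382 + 560 + 350 + 147 + 191 = 2164
—
[priority_sum: priority = 1]
order_id=2: ✗
order_id=3: ✗
order_id=4: ✗
order_id=5: ✗
order_id=6: ✗
order_id=7: ✓ → 350
order_id=8: ✗
order_id=9: ✗
order_id=10: ✓ → 191
order_id=11: ✗
priority_sum = 350 + 191 = 541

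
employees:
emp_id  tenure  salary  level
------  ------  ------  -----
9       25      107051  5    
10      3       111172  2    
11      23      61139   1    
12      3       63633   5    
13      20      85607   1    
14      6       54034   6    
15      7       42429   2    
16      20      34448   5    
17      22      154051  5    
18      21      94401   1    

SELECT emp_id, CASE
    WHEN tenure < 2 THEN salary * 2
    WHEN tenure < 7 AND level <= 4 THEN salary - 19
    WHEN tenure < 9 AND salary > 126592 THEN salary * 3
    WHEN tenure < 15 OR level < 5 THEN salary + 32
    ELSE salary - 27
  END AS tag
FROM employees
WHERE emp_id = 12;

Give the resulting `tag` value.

emp_id = 12: tenure=3, salary=63633, level=5.
tenure < 2 → false
tenure < 7 AND level <= 4 → false
tenure < 9 AND salary > 126592 → false
tenure < 15 OR level < 5 → true → 63665

63665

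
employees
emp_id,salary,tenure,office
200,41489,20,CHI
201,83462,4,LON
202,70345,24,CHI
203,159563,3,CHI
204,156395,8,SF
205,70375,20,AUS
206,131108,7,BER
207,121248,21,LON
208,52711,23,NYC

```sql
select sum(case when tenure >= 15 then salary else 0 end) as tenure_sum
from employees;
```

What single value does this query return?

emp_id=200: ✓ → 41489
emp_id=201: ✗
emp_id=202: ✓ → 70345
emp_id=203: ✗
emp_id=204: ✗
emp_id=205: ✓ → 70375
emp_id=206: ✗
emp_id=207: ✓ → 121248
emp_id=208: ✓ → 52711
tenure_sum = 41489 + 70345 + 70375 + 121248 + 52711 = 356168

356168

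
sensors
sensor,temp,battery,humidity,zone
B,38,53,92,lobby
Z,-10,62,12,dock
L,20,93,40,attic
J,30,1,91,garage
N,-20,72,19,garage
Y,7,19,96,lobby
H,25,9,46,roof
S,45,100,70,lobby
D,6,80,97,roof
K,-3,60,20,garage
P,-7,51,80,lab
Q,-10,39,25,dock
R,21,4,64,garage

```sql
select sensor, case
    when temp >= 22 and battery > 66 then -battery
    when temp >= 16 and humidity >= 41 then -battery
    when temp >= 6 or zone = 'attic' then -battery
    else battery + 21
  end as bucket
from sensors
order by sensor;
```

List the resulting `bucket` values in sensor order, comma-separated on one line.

sensor=B: temp >= 16 and humidity >= 41 → -53
sensor=D: temp >= 6 or zone = 'attic' → -80
sensor=H: temp >= 16 and humidity >= 41 → -9
sensor=J: temp >= 16 and humidity >= 41 → -1
sensor=K: ELSE → 81
sensor=L: temp >= 6 or zone = 'attic' → -93
sensor=N: ELSE → 93
sensor=P: ELSE → 72
sensor=Q: ELSE → 60
sensor=R: temp >= 16 and humidity >= 41 → -4
sensor=S: temp >= 22 and battery > 66 → -100
sensor=Y: temp >= 6 or zone = 'attic' → -19
sensor=Z: ELSE → 83

-53, -80, -9, -1, 81, -93, 93, 72, 60, -4, -100, -19, 83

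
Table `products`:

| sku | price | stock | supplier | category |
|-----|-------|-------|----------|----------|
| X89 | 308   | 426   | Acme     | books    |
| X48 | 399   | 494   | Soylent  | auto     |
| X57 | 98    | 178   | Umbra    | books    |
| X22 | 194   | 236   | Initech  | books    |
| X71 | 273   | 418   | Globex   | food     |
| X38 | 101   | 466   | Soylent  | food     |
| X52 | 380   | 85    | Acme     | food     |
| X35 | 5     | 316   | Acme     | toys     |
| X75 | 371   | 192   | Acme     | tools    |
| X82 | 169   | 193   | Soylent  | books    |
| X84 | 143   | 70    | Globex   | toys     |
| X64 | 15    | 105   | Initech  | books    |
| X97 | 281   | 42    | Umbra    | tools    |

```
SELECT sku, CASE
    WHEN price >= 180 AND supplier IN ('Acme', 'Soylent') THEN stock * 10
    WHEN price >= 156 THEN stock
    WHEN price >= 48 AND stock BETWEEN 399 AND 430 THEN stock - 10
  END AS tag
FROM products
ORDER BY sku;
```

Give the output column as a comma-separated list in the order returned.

sku=X22: price >= 156 → 236
sku=X35: (no match → NULL) → NULL
sku=X38: (no match → NULL) → NULL
sku=X48: price >= 180 AND supplier IN ('Acme', 'Soylent') → 4940
sku=X52: price >= 180 AND supplier IN ('Acme', 'Soylent') → 850
sku=X57: (no match → NULL) → NULL
sku=X64: (no match → NULL) → NULL
sku=X71: price >= 156 → 418
sku=X75: price >= 180 AND supplier IN ('Acme', 'Soylent') → 1920
sku=X82: price >= 156 → 193
sku=X84: (no match → NULL) → NULL
sku=X89: price >= 180 AND supplier IN ('Acme', 'Soylent') → 4260
sku=X97: price >= 156 → 42

236, NULL, NULL, 4940, 850, NULL, NULL, 418, 1920, 193, NULL, 4260, 42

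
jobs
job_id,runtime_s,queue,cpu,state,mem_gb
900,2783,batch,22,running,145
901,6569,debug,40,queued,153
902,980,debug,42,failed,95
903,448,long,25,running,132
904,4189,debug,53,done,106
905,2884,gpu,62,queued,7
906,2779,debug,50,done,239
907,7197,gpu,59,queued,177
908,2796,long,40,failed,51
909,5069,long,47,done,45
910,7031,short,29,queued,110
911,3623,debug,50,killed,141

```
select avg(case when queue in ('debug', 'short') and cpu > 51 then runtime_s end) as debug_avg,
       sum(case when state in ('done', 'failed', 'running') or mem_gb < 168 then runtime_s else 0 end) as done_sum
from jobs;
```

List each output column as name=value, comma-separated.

[debug_avg: queue in ('debug', 'short') and cpu > 51]
job_id=900: ✗
job_id=901: ✗
job_id=902: ✗
job_id=903: ✗
job_id=904: ✓ → 4189
job_id=905: ✗
job_id=906: ✗
job_id=907: ✗
job_id=908: ✗
job_id=909: ✗
job_id=910: ✗
job_id=911: ✗
debug_avg = 4189
—
[done_sum: state in ('done', 'failed', 'running') or mem_gb < 168]
job_id=900: ✓ → 2783
job_id=901: ✓ → 6569
job_id=902: ✓ → 980
job_id=903: ✓ → 448
job_id=904: ✓ → 4189
job_id=905: ✓ → 2884
job_id=906: ✓ → 2779
job_id=907: ✗
job_id=908: ✓ → 2796
job_id=909: ✓ → 5069
job_id=910: ✓ → 7031
job_id=911: ✓ → 3623
done_sum = 2783 + 6569 + 980 + 448 + 4189 + 2884 + 2779 + 2796 + 5069 + 7031 + 3623 = 39151

debug_avg=4189, done_sum=39151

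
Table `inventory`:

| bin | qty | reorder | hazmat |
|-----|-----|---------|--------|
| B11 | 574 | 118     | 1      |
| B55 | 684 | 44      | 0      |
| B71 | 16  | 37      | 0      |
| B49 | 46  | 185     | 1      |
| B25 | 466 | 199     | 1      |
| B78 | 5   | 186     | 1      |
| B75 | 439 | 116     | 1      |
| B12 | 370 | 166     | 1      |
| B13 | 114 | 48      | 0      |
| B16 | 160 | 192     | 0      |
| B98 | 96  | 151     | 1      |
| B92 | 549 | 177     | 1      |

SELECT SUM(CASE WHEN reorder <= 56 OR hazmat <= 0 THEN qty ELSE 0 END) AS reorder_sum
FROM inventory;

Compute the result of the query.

974

bin=B11: ✗
bin=B55: ✓ → 684
bin=B71: ✓ → 16
bin=B49: ✗
bin=B25: ✗
bin=B78: ✗
bin=B75: ✗
bin=B12: ✗
bin=B13: ✓ → 114
bin=B16: ✓ → 160
bin=B98: ✗
bin=B92: ✗
reorder_sum = 684 + 16 + 114 + 160 = 974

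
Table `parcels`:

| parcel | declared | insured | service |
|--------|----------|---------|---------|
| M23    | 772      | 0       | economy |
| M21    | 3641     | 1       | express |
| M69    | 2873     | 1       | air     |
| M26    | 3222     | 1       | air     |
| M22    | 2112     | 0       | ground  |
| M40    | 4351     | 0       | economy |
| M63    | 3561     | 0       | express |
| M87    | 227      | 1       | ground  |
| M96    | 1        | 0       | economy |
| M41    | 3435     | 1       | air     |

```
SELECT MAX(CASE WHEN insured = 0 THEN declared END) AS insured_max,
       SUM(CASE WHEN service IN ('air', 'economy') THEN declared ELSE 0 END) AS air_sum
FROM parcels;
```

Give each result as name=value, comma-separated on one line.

insured_max=4351, air_sum=14654

[insured_max: insured = 0]
parcel=M23: ✓ → 772
parcel=M21: ✗
parcel=M69: ✗
parcel=M26: ✗
parcel=M22: ✓ → 2112
parcel=M40: ✓ → 4351
parcel=M63: ✓ → 3561
parcel=M87: ✗
parcel=M96: ✓ → 1
parcel=M41: ✗
insured_max = MAX(772, 2112, 4351, 3561, 1) = 4351
—
[air_sum: service IN ('air', 'economy')]
parcel=M23: ✓ → 772
parcel=M21: ✗
parcel=M69: ✓ → 2873
parcel=M26: ✓ → 3222
parcel=M22: ✗
parcel=M40: ✓ → 4351
parcel=M63: ✗
parcel=M87: ✗
parcel=M96: ✓ → 1
parcel=M41: ✓ → 3435
air_sum = 772 + 2873 + 3222 + 4351 + 1 + 3435 = 14654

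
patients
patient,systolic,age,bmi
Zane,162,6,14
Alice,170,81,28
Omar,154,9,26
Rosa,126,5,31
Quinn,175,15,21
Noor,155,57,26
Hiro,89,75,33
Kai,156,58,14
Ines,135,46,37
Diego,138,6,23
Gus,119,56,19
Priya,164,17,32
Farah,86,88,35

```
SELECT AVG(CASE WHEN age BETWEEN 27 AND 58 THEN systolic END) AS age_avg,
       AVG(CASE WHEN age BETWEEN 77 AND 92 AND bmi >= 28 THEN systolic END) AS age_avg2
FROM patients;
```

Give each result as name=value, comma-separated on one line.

[age_avg: age BETWEEN 27 AND 58]
patient=Zane: ✗
patient=Alice: ✗
patient=Omar: ✗
patient=Rosa: ✗
patient=Quinn: ✗
patient=Noor: ✓ → 155
patient=Hiro: ✗
patient=Kai: ✓ → 156
patient=Ines: ✓ → 135
patient=Diego: ✗
patient=Gus: ✓ → 119
patient=Priya: ✗
patient=Farah: ✗
age_avg = (155 + 156 + 135 + 119) / 4 = 141.25
—
[age_avg2: age BETWEEN 77 AND 92 AND bmi >= 28]
patient=Zane: ✗
patient=Alice: ✓ → 170
patient=Omar: ✗
patient=Rosa: ✗
patient=Quinn: ✗
patient=Noor: ✗
patient=Hiro: ✗
patient=Kai: ✗
patient=Ines: ✗
patient=Diego: ✗
patient=Gus: ✗
patient=Priya: ✗
patient=Farah: ✓ → 86
age_avg2 = (170 + 86) / 2 = 128

age_avg=141.25, age_avg2=128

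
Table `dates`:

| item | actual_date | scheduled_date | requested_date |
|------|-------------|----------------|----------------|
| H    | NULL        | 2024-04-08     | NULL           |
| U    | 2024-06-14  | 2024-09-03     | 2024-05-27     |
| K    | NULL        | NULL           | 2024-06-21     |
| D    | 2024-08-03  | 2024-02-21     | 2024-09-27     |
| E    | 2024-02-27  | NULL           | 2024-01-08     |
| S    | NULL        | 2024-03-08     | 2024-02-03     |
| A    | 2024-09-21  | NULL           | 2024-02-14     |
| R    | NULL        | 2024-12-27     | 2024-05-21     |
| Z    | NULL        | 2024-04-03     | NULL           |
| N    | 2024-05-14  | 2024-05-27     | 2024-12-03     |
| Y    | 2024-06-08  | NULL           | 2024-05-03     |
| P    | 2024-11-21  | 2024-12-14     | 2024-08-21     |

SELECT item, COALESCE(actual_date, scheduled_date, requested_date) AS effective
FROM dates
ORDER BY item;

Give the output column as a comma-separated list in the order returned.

2024-09-21, 2024-08-03, 2024-02-27, 2024-04-08, 2024-06-21, 2024-05-14, 2024-11-21, 2024-12-27, 2024-03-08, 2024-06-14, 2024-06-08, 2024-04-03

item=A: actual_date=2024-09-21 → 2024-09-21
item=D: actual_date=2024-08-03 → 2024-08-03
item=E: actual_date=2024-02-27 → 2024-02-27
item=H: actual_date=NULL, scheduled_date=2024-04-08 → 2024-04-08
item=K: actual_date=NULL, scheduled_date=NULL, requested_date=2024-06-21 → 2024-06-21
item=N: actual_date=2024-05-14 → 2024-05-14
item=P: actual_date=2024-11-21 → 2024-11-21
item=R: actual_date=NULL, scheduled_date=2024-12-27 → 2024-12-27
item=S: actual_date=NULL, scheduled_date=2024-03-08 → 2024-03-08
item=U: actual_date=2024-06-14 → 2024-06-14
item=Y: actual_date=2024-06-08 → 2024-06-08
item=Z: actual_date=NULL, scheduled_date=2024-04-03 → 2024-04-03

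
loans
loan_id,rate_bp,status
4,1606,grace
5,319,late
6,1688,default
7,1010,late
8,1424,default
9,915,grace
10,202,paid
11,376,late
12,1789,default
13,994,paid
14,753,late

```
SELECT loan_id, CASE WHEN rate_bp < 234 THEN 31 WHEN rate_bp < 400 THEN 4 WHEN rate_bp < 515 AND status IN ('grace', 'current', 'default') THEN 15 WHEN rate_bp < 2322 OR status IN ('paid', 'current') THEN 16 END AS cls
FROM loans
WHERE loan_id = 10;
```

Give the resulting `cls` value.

loan_id = 10: rate_bp=202, status=paid.
rate_bp < 234 → true → 31

31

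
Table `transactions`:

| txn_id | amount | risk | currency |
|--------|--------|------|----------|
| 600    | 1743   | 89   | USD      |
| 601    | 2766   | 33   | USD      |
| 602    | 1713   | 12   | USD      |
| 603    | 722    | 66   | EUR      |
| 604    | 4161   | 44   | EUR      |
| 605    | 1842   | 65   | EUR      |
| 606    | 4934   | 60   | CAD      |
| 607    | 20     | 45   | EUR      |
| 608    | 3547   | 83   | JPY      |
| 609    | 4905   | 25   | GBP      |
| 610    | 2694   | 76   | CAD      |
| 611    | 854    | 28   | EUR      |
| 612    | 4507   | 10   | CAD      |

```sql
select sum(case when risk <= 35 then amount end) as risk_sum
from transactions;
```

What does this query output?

14745

txn_id=600: ✗
txn_id=601: ✓ → 2766
txn_id=602: ✓ → 1713
txn_id=603: ✗
txn_id=604: ✗
txn_id=605: ✗
txn_id=606: ✗
txn_id=607: ✗
txn_id=608: ✗
txn_id=609: ✓ → 4905
txn_id=610: ✗
txn_id=611: ✓ → 854
txn_id=612: ✓ → 4507
risk_sum = 2766 + 1713 + 4905 + 854 + 4507 = 14745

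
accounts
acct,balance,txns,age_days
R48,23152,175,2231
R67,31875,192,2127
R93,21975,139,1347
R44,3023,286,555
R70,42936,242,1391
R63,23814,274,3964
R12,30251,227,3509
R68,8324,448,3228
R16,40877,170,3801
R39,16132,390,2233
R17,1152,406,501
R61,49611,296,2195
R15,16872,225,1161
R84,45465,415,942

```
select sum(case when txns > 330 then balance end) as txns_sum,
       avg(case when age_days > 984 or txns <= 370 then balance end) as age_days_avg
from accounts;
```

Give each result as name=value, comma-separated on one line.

[txns_sum: txns > 330]
acct=R48: ✗
acct=R67: ✗
acct=R93: ✗
acct=R44: ✗
acct=R70: ✗
acct=R63: ✗
acct=R12: ✗
acct=R68: ✓ → 8324
acct=R16: ✗
acct=R39: ✓ → 16132
acct=R17: ✓ → 1152
acct=R61: ✗
acct=R15: ✗
acct=R84: ✓ → 45465
txns_sum = 8324 + 16132 + 1152 + 45465 = 71073
—
[age_days_avg: age_days > 984 or txns <= 370]
acct=R48: ✓ → 23152
acct=R67: ✓ → 31875
acct=R93: ✓ → 21975
acct=R44: ✓ → 3023
acct=R70: ✓ → 42936
acct=R63: ✓ → 23814
acct=R12: ✓ → 30251
acct=R68: ✓ → 8324
acct=R16: ✓ → 40877
acct=R39: ✓ → 16132
acct=R17: ✗
acct=R61: ✓ → 49611
acct=R15: ✓ → 16872
acct=R84: ✗
age_days_avg = (23152 + 31875 + 21975 + 3023 + 42936 + 23814 + 30251 + 8324 + 40877 + 16132 + 49611 + 16872) / 12 = 25736.8333333333

txns_sum=71073, age_days_avg=25736.8333333333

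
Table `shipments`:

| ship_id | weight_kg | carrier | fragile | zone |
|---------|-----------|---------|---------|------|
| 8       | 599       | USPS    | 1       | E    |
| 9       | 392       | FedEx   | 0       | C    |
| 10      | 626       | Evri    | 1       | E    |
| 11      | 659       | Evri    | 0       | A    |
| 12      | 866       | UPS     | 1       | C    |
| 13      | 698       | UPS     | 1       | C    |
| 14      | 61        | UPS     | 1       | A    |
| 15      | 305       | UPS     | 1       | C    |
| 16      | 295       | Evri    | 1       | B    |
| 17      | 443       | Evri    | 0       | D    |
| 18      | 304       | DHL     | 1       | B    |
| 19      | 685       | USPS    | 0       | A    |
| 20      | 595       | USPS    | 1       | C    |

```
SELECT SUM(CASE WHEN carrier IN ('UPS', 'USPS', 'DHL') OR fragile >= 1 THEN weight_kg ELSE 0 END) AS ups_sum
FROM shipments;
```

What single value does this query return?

ship_id=8: ✓ → 599
ship_id=9: ✗
ship_id=10: ✓ → 626
ship_id=11: ✗
ship_id=12: ✓ → 866
ship_id=13: ✓ → 698
ship_id=14: ✓ → 61
ship_id=15: ✓ → 305
ship_id=16: ✓ → 295
ship_id=17: ✗
ship_id=18: ✓ → 304
ship_id=19: ✓ → 685
ship_id=20: ✓ → 595
ups_sum = 599 + 626 + 866 + 698 + 61 + 305 + 295 + 304 + 685 + 595 = 5034

5034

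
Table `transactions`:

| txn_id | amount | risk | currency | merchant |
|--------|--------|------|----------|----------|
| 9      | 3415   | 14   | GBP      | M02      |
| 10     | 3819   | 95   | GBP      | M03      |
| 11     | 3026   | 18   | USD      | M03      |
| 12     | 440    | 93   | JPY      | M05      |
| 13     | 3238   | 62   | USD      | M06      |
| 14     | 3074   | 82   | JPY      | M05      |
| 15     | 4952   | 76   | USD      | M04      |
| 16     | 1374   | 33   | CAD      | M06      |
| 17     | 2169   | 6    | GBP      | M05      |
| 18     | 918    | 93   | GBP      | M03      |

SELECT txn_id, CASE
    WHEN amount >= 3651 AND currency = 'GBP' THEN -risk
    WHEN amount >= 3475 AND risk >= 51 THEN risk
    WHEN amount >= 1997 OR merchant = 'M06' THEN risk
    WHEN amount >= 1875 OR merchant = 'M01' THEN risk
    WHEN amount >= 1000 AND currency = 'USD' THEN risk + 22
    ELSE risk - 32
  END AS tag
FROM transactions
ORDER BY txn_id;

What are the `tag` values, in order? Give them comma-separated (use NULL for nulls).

14, -95, 18, 61, 62, 82, 76, 33, 6, 61

txn_id=9: amount >= 1997 OR merchant = 'M06' → 14
txn_id=10: amount >= 3651 AND currency = 'GBP' → -95
txn_id=11: amount >= 1997 OR merchant = 'M06' → 18
txn_id=12: ELSE → 61
txn_id=13: amount >= 1997 OR merchant = 'M06' → 62
txn_id=14: amount >= 1997 OR merchant = 'M06' → 82
txn_id=15: amount >= 3475 AND risk >= 51 → 76
txn_id=16: amount >= 1997 OR merchant = 'M06' → 33
txn_id=17: amount >= 1997 OR merchant = 'M06' → 6
txn_id=18: ELSE → 61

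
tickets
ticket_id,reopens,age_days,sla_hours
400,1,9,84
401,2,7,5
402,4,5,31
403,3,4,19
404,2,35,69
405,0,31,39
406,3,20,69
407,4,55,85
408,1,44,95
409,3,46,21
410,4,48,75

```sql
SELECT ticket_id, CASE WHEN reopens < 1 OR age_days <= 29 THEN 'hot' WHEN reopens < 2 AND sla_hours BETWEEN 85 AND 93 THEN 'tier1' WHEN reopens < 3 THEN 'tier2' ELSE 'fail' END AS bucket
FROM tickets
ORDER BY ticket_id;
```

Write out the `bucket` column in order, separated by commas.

hot, hot, hot, hot, tier2, hot, hot, fail, tier2, fail, fail

ticket_id=400: reopens < 1 OR age_days <= 29 → hot
ticket_id=401: reopens < 1 OR age_days <= 29 → hot
ticket_id=402: reopens < 1 OR age_days <= 29 → hot
ticket_id=403: reopens < 1 OR age_days <= 29 → hot
ticket_id=404: reopens < 3 → tier2
ticket_id=405: reopens < 1 OR age_days <= 29 → hot
ticket_id=406: reopens < 1 OR age_days <= 29 → hot
ticket_id=407: ELSE → fail
ticket_id=408: reopens < 3 → tier2
ticket_id=409: ELSE → fail
ticket_id=410: ELSE → fail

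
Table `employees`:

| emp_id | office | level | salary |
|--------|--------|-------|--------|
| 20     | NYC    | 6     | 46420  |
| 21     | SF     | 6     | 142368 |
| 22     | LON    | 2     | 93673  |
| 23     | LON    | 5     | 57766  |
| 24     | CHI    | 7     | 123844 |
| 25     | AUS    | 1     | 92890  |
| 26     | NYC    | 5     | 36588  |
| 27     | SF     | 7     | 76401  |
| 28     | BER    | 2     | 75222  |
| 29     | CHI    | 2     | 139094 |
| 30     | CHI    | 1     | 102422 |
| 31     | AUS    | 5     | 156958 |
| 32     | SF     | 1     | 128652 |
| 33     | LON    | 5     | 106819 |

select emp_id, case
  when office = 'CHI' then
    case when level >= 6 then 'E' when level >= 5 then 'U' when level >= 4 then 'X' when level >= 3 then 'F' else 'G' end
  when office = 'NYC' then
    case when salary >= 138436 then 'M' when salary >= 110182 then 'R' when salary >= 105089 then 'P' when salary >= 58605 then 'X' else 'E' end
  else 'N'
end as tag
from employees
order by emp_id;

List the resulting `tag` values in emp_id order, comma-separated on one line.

emp_id=20: office='NYC' → inner[ELSE] → E
emp_id=21: office='SF' → outer ELSE → N
emp_id=22: office='LON' → outer ELSE → N
emp_id=23: office='LON' → outer ELSE → N
emp_id=24: office='CHI' → inner[level >= 6] → E
emp_id=25: office='AUS' → outer ELSE → N
emp_id=26: office='NYC' → inner[ELSE] → E
emp_id=27: office='SF' → outer ELSE → N
emp_id=28: office='BER' → outer ELSE → N
emp_id=29: office='CHI' → inner[ELSE] → G
emp_id=30: office='CHI' → inner[ELSE] → G
emp_id=31: office='AUS' → outer ELSE → N
emp_id=32: office='SF' → outer ELSE → N
emp_id=33: office='LON' → outer ELSE → N

E, N, N, N, E, N, E, N, N, G, G, N, N, N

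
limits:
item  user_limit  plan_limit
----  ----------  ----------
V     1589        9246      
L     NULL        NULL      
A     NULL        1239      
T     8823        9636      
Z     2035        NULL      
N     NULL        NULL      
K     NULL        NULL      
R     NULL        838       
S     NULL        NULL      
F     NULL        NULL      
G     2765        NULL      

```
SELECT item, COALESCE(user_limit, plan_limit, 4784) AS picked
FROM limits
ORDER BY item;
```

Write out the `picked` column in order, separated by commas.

1239, 4784, 2765, 4784, 4784, 4784, 838, 4784, 8823, 1589, 2035

item=A: user_limit=NULL, plan_limit=1239 → 1239
item=F: user_limit=NULL, plan_limit=NULL, → literal 4784 → 4784
item=G: user_limit=2765 → 2765
item=K: user_limit=NULL, plan_limit=NULL, → literal 4784 → 4784
item=L: user_limit=NULL, plan_limit=NULL, → literal 4784 → 4784
item=N: user_limit=NULL, plan_limit=NULL, → literal 4784 → 4784
item=R: user_limit=NULL, plan_limit=838 → 838
item=S: user_limit=NULL, plan_limit=NULL, → literal 4784 → 4784
item=T: user_limit=8823 → 8823
item=V: user_limit=1589 → 1589
item=Z: user_limit=2035 → 2035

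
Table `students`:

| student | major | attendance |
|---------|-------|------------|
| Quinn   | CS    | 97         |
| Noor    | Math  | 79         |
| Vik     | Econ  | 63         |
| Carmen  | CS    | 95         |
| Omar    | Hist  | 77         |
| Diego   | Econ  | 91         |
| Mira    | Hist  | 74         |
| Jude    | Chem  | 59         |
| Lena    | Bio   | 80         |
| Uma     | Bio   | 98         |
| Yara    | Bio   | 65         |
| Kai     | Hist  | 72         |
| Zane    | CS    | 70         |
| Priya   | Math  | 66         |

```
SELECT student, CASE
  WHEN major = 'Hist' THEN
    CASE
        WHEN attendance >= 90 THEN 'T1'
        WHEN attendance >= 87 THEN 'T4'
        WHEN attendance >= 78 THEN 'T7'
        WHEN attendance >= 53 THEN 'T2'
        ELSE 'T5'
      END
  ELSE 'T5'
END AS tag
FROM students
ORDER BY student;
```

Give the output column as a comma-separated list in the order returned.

T5, T5, T5, T2, T5, T2, T5, T2, T5, T5, T5, T5, T5, T5

student=Carmen: major='CS' → outer ELSE → T5
student=Diego: major='Econ' → outer ELSE → T5
student=Jude: major='Chem' → outer ELSE → T5
student=Kai: major='Hist' → inner[attendance >= 53] → T2
student=Lena: major='Bio' → outer ELSE → T5
student=Mira: major='Hist' → inner[attendance >= 53] → T2
student=Noor: major='Math' → outer ELSE → T5
student=Omar: major='Hist' → inner[attendance >= 53] → T2
student=Priya: major='Math' → outer ELSE → T5
student=Quinn: major='CS' → outer ELSE → T5
student=Uma: major='Bio' → outer ELSE → T5
student=Vik: major='Econ' → outer ELSE → T5
student=Yara: major='Bio' → outer ELSE → T5
student=Zane: major='CS' → outer ELSE → T5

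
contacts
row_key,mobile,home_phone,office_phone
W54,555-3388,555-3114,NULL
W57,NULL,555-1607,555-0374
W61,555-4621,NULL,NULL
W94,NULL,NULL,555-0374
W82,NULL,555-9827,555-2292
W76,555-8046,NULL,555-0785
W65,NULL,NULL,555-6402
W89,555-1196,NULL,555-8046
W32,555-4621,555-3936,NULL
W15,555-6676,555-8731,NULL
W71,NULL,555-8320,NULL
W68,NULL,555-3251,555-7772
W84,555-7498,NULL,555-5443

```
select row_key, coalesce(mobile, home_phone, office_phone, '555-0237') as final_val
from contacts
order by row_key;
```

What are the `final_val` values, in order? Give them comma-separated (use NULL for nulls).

row_key=W15: mobile=555-6676 → 555-6676
row_key=W32: mobile=555-4621 → 555-4621
row_key=W54: mobile=555-3388 → 555-3388
row_key=W57: mobile=NULL, home_phone=555-1607 → 555-1607
row_key=W61: mobile=555-4621 → 555-4621
row_key=W65: mobile=NULL, home_phone=NULL, office_phone=555-6402 → 555-6402
row_key=W68: mobile=NULL, home_phone=555-3251 → 555-3251
row_key=W71: mobile=NULL, home_phone=555-8320 → 555-8320
row_key=W76: mobile=555-8046 → 555-8046
row_key=W82: mobile=NULL, home_phone=555-9827 → 555-9827
row_key=W84: mobile=555-7498 → 555-7498
row_key=W89: mobile=555-1196 → 555-1196
row_key=W94: mobile=NULL, home_phone=NULL, office_phone=555-0374 → 555-0374

555-6676, 555-4621, 555-3388, 555-1607, 555-4621, 555-6402, 555-3251, 555-8320, 555-8046, 555-9827, 555-7498, 555-1196, 555-0374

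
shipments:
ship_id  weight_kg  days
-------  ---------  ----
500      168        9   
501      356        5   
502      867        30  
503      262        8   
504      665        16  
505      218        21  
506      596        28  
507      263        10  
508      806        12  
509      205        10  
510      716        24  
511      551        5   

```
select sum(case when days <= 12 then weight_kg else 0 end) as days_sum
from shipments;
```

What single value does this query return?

ship_id=500: ✓ → 168
ship_id=501: ✓ → 356
ship_id=502: ✗
ship_id=503: ✓ → 262
ship_id=504: ✗
ship_id=505: ✗
ship_id=506: ✗
ship_id=507: ✓ → 263
ship_id=508: ✓ → 806
ship_id=509: ✓ → 205
ship_id=510: ✗
ship_id=511: ✓ → 551
days_sum = 168 + 356 + 262 + 263 + 806 + 205 + 551 = 2611

2611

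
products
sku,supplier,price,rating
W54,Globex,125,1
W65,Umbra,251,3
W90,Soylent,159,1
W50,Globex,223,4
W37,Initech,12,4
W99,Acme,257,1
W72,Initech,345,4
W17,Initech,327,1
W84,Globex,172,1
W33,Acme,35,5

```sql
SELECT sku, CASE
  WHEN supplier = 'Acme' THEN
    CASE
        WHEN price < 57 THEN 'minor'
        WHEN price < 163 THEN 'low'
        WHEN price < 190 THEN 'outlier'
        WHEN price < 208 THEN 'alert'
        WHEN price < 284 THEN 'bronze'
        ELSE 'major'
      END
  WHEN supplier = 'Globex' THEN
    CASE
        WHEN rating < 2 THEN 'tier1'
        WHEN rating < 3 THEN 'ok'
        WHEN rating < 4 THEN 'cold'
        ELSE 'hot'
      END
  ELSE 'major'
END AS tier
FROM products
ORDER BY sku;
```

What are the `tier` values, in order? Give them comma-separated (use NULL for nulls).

sku=W17: supplier='Initech' → outer ELSE → major
sku=W33: supplier='Acme' → inner[price < 57] → minor
sku=W37: supplier='Initech' → outer ELSE → major
sku=W50: supplier='Globex' → inner[ELSE] → hot
sku=W54: supplier='Globex' → inner[rating < 2] → tier1
sku=W65: supplier='Umbra' → outer ELSE → major
sku=W72: supplier='Initech' → outer ELSE → major
sku=W84: supplier='Globex' → inner[rating < 2] → tier1
sku=W90: supplier='Soylent' → outer ELSE → major
sku=W99: supplier='Acme' → inner[price < 284] → bronze

major, minor, major, hot, tier1, major, major, tier1, major, bronze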